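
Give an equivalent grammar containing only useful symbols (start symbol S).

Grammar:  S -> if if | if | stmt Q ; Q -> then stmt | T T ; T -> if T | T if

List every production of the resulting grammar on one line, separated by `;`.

S -> if if | if | stmt Q; Q -> then stmt

Generating nonterminals: {Q, S}.
Reachable from S after that: {Q, S}.
Removed useless symbols: {T} and every production mentioning them.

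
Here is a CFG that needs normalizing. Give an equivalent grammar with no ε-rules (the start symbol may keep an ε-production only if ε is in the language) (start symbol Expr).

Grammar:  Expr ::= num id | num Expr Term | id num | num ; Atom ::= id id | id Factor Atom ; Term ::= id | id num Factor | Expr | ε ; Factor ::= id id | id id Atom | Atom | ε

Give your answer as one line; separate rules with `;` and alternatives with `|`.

Nullable nonterminals: {Factor, Term}.
ε ∉ L(G), so no ε-production is kept.
For each production, add variants omitting each subset of nullable occurrences: Expr → num Expr Term gives num Expr Term | num Expr. Atom → id Factor Atom gives id Factor Atom | id Atom. Term → id num Factor gives id num Factor | id num.

Expr ::= num id | num Expr Term | num Expr | id num | num; Atom ::= id id | id Factor Atom | id Atom; Term ::= id | id num Factor | id num | Expr; Factor ::= id id | id id Atom | Atom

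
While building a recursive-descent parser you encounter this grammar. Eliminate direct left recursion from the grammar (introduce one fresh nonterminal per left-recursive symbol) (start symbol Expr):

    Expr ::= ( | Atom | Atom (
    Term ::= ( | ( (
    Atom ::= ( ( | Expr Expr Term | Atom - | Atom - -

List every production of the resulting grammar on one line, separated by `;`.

Atom is directly left-recursive.
For Atom: α = {-, - -}, β = {( (, Expr Expr Term}. Rewrite as Atom → β Atom1 and Atom1 → α Atom1 | ε.

Expr ::= ( | Atom | Atom (; Term ::= ( | ( (; Atom ::= ( ( Atom1 | Expr Expr Term Atom1; Atom1 ::= - Atom1 | - - Atom1 | ε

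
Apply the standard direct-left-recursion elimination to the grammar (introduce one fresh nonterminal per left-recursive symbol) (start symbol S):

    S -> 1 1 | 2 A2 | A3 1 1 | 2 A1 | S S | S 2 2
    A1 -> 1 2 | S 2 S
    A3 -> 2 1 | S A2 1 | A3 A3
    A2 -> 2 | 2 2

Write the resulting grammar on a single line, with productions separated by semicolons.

S, A3 are directly left-recursive.
For S: α = {S, 2 2}, β = {1 1, 2 A2, A3 1 1, 2 A1}. Rewrite as S → β S' and S' → α S' | ε.
For A3: α = {A3}, β = {2 1, S A2 1}. Rewrite as A3 → β A3' and A3' → α A3' | ε.

S -> 1 1 S' | 2 A2 S' | A3 1 1 S' | 2 A1 S'; A1 -> 1 2 | S 2 S; A3 -> 2 1 A3' | S A2 1 A3'; A2 -> 2 | 2 2; S' -> S S' | 2 2 S' | ε; A3' -> A3 A3' | ε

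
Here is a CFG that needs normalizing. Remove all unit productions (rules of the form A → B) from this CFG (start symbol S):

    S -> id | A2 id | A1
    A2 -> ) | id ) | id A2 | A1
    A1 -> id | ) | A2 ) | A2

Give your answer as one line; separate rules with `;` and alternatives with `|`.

Unit pairs: A1 ⇒* {A2}; A2 ⇒* {A1}; S ⇒* {A1, A2}.
For each unit pair (A, B), copy every non-unit production of B to A, then drop all unit productions.

S -> ) | id ) | id A2 | id | A2 ) | A2 id; A2 -> ) | id ) | id A2 | id | A2 ); A1 -> ) | id ) | id A2 | id | A2 )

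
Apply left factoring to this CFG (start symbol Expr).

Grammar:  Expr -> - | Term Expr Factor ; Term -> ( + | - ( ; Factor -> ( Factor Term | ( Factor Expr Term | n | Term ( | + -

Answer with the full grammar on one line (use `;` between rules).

Expr -> - | Term Expr Factor; Term -> ( + | - (; Factor -> n | Term ( | + - | ( Factor Factor1; Factor1 -> Term | Expr Term

Factor has alternatives sharing prefix '( Factor': factor to Factor → ( Factor Factor1 with Factor1 → Term | Expr Term.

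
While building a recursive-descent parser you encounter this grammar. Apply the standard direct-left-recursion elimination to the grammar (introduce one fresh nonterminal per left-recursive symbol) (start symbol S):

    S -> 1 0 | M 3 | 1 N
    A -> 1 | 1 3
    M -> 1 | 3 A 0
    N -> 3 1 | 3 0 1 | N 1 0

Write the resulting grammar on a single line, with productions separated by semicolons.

S -> 1 0 | M 3 | 1 N; A -> 1 | 1 3; M -> 1 | 3 A 0; N -> 3 1 N' | 3 0 1 N'; N' -> 1 0 N' | ε

Directly left-recursive nonterminal: N.
For N: α = {1 0}, β = {3 1, 3 0 1}. Rewrite as N → β N' and N' → α N' | ε.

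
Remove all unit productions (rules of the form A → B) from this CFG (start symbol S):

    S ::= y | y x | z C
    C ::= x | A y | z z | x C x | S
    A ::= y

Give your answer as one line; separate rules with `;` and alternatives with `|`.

S ::= y | y x | z C; C ::= x | A y | z z | x C x | y | y x | z C; A ::= y

Unit pairs: C ⇒* {S}.
For each unit pair (A, B), copy every non-unit production of B to A, then drop all unit productions.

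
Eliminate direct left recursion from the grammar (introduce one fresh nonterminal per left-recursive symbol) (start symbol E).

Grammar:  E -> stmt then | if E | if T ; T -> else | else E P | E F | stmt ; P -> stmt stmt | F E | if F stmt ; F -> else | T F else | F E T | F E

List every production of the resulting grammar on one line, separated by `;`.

Directly left-recursive nonterminal: F.
For F: α = {E T, E}, β = {else, T F else}. Rewrite as F → β F' and F' → α F' | ε.

E -> stmt then | if E | if T; T -> else | else E P | E F | stmt; P -> stmt stmt | F E | if F stmt; F -> else F' | T F else F'; F' -> E T F' | E F' | ε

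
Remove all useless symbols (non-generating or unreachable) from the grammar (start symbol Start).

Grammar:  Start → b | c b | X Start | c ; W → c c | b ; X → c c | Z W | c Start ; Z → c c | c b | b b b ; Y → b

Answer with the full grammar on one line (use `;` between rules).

Start → b | c b | X Start | c; W → c c | b; X → c c | Z W | c Start; Z → c c | c b | b b b

Generating nonterminals: {Start, W, X, Y, Z}.
Reachable from Start after that: {Start, W, X, Z}.
Removed useless symbols: {Y} and every production mentioning them.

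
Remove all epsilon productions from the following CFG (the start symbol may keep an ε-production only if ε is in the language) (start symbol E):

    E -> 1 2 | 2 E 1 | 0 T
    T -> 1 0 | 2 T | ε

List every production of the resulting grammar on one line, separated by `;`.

E -> 1 2 | 2 E 1 | 0 T | 0; T -> 1 0 | 2 T | 2

Nullable set = {T}.
ε ∉ L(G), so no ε-production is kept.
For each production, add variants omitting each subset of nullable occurrences: E → 0 T gives 0 T | 0. T → 2 T gives 2 T | 2.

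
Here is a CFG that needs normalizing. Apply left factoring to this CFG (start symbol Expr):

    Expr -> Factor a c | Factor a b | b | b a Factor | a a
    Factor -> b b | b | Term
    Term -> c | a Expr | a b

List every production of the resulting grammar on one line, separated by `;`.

Expr has alternatives sharing prefix 'Factor a': factor to Expr → Factor a Expr1 with Expr1 → c | b.
Expr has alternatives sharing prefix 'b': factor to Expr → b Expr2 with Expr2 → ε | a Factor.
Factor has alternatives sharing prefix 'b': factor to Factor → b Factor1 with Factor1 → b | ε.
Term has alternatives sharing prefix 'a': factor to Term → a Term1 with Term1 → Expr | b.

Expr -> a a | Factor a Expr1 | b Expr2; Factor -> Term | b Factor1; Term -> c | a Term1; Expr1 -> c | b; Expr2 -> eps | a Factor; Factor1 -> b | eps; Term1 -> Expr | b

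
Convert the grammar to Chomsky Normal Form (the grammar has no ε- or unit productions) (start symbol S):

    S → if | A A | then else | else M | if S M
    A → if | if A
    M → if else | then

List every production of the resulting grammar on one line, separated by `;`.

Introduce a nonterminal for each terminal appearing in a rule of length ≥ 2: X1 → then, X2 → else, X3 → if.
Binarize each right-hand side of length ≥ 3 by chaining fresh nonterminals (Y1, Y2, …): affected rules were S → X3 S M.

S → if | A A | X1 X2 | X2 M | X3 Y1; A → if | X3 A; M → X3 X2 | then; X1 → then; X2 → else; X3 → if; Y1 → S M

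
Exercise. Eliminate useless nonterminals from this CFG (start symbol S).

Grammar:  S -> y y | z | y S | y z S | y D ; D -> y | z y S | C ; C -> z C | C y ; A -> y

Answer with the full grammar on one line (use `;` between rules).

Generating nonterminals: {A, D, S}.
Reachable from S after that: {D, S}.
Removed useless symbols: {A, C} and every production mentioning them.

S -> y y | z | y S | y z S | y D; D -> y | z y S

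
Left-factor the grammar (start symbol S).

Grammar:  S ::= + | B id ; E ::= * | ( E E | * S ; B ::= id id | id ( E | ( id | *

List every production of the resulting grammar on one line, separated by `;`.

S ::= + | B id; E ::= ( E E | * E'; B ::= ( id | * | id B'; E' ::= ε | S; B' ::= id | ( E

E has alternatives sharing prefix '*': factor to E → * E' with E' → ε | S.
B has alternatives sharing prefix 'id': factor to B → id B' with B' → id | ( E.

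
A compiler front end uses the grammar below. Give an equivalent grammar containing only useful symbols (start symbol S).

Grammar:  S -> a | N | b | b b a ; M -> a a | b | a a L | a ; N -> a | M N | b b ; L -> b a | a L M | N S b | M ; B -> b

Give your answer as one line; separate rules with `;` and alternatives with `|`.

S -> a | N | b | b b a; M -> a a | b | a a L | a; N -> a | M N | b b; L -> b a | a L M | N S b | M

Generating nonterminals: {B, L, M, N, S}.
Reachable from S after that: {L, M, N, S}.
Removed useless symbols: {B} and every production mentioning them.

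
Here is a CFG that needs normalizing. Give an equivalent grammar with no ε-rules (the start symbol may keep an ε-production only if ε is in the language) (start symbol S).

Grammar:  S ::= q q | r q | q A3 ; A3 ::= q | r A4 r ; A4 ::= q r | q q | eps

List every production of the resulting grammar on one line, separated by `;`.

Nullable nonterminals: {A4}.
ε ∉ L(G), so no ε-production is kept.
Expand every rule over subsets of its nullable positions: A3 → r A4 r gives r A4 r | r r.

S ::= q q | r q | q A3; A3 ::= q | r A4 r | r r; A4 ::= q r | q q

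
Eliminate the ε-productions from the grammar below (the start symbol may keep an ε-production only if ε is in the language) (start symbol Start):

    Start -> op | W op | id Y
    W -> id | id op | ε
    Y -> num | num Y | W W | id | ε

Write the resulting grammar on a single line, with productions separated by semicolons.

Start -> op | W op | id Y | id; W -> id | id op; Y -> num | num Y | W W | W | id

Nullable set = {W, Y}.
ε ∉ L(G), so no ε-production is kept.
For each production, add variants omitting each subset of nullable occurrences: Start → id Y gives id Y | id. Y → W W gives W W | W.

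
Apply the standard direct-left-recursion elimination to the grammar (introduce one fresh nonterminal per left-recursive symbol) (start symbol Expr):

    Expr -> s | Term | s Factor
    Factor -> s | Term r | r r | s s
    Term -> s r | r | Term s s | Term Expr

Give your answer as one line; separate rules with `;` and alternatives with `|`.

Left recursion appears on Term.
For Term: α = {s s, Expr}, β = {s r, r}. Rewrite as Term → β Term1 and Term1 → α Term1 | ε.

Expr -> s | Term | s Factor; Factor -> s | Term r | r r | s s; Term -> s r Term1 | r Term1; Term1 -> s s Term1 | Expr Term1 | eps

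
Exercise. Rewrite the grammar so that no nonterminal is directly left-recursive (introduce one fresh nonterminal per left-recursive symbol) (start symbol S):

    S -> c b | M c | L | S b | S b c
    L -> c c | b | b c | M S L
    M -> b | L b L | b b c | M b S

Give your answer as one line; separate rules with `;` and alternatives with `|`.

Directly left-recursive nonterminals: S, M.
For S: α = {b, b c}, β = {c b, M c, L}. Rewrite as S → β S' and S' → α S' | ε.
For M: α = {b S}, β = {b, L b L, b b c}. Rewrite as M → β M' and M' → α M' | ε.

S -> c b S' | M c S' | L S'; L -> c c | b | b c | M S L; M -> b M' | L b L M' | b b c M'; S' -> b S' | b c S' | ε; M' -> b S M' | ε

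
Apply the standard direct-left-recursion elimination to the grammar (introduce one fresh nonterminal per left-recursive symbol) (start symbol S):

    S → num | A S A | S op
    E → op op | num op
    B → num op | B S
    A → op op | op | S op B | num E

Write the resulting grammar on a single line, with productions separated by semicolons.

S → num S' | A S A S'; E → op op | num op; B → num op B'; A → op op | op | S op B | num E; S' → op S' | ε; B' → S B' | ε

S, B are directly left-recursive.
For S: α = {op}, β = {num, A S A}. Rewrite as S → β S' and S' → α S' | ε.
For B: α = {S}, β = {num op}. Rewrite as B → β B' and B' → α B' | ε.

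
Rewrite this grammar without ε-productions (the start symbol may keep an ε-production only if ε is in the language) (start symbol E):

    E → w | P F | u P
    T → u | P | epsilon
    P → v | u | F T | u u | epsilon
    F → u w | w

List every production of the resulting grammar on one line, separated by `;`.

E → w | P F | F | u P | u; T → u | P; P → v | u | F T | F | u u; F → u w | w

Nullable set = {P, T}.
ε ∉ L(G), so no ε-production is kept.
For each production, add variants omitting each subset of nullable occurrences: E → P F gives P F | F. E → u P gives u P | u. P → F T gives F T | F.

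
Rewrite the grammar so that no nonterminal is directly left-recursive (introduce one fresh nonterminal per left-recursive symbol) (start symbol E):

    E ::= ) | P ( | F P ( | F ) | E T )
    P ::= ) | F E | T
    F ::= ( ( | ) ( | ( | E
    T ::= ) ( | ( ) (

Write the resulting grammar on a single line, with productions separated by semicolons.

Directly left-recursive nonterminal: E.
For E: α = {T )}, β = {), P (, F P (, F )}. Rewrite as E → β E' and E' → α E' | ε.

E ::= ) E' | P ( E' | F P ( E' | F ) E'; P ::= ) | F E | T; F ::= ( ( | ) ( | ( | E; T ::= ) ( | ( ) (; E' ::= T ) E' | ε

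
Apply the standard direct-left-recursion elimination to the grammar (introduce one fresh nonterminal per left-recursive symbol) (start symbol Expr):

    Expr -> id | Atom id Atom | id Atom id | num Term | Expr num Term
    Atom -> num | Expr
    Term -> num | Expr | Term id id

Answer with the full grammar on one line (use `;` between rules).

Directly left-recursive nonterminals: Expr, Term.
For Expr: α = {num Term}, β = {id, Atom id Atom, id Atom id, num Term}. Rewrite as Expr → β Expr1 and Expr1 → α Expr1 | ε.
For Term: α = {id id}, β = {num, Expr}. Rewrite as Term → β Term1 and Term1 → α Term1 | ε.

Expr -> id Expr1 | Atom id Atom Expr1 | id Atom id Expr1 | num Term Expr1; Atom -> num | Expr; Term -> num Term1 | Expr Term1; Expr1 -> num Term Expr1 | ε; Term1 -> id id Term1 | ε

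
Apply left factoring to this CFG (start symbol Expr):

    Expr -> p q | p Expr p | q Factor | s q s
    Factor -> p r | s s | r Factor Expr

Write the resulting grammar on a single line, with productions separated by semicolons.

Expr has alternatives sharing prefix 'p': factor to Expr → p Expr1 with Expr1 → q | Expr p.

Expr -> q Factor | s q s | p Expr1; Factor -> p r | s s | r Factor Expr; Expr1 -> q | Expr p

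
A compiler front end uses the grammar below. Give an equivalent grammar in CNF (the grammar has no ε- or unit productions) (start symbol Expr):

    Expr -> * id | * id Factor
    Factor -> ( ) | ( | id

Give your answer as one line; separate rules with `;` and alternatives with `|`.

Expr -> X1 X2 | X1 Y1; Factor -> X3 X4 | ( | id; X1 -> *; X2 -> id; X3 -> (; X4 -> ); Y1 -> X2 Factor

Introduce a nonterminal for each terminal appearing in a rule of length ≥ 2: X1 → *, X2 → id, X3 → (, X4 → ).
Binarize each right-hand side of length ≥ 3 by chaining fresh nonterminals (Y1, Y2, …): affected rules were Expr → X1 X2 Factor.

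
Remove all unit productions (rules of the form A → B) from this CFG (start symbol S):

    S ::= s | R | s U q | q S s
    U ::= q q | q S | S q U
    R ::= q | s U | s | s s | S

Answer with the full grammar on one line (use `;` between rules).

S ::= s | s U q | q S s | q | s U | s s; U ::= q q | q S | S q U; R ::= s | s U q | q S s | q | s U | s s

Unit pairs: R ⇒* {S}; S ⇒* {R}.
Replace each nonterminal's rules with the union of the non-unit rules of every nonterminal it unit-derives.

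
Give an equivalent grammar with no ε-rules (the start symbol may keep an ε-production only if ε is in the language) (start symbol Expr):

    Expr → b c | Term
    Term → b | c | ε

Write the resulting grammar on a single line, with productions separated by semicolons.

Expr → b c | Term | ε; Term → b | c

Nullable set = {Expr, Term}.
ε ∈ L(G) since Expr is nullable, so keep Expr → ε.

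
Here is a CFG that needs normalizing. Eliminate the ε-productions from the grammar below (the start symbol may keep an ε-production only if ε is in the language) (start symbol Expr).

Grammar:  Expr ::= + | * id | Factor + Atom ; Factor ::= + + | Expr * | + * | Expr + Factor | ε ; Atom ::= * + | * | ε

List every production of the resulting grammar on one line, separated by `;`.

Expr ::= + | * id | Factor + Atom | Factor + | + Atom; Factor ::= + + | Expr * | + * | Expr + Factor | Expr +; Atom ::= * + | *

Nullable set = {Atom, Factor}.
ε ∉ L(G), so no ε-production is kept.
Expand every rule over subsets of its nullable positions: Expr → Factor + Atom gives Factor + Atom | Factor + | + Atom. Factor → Expr + Factor gives Expr + Factor | Expr +.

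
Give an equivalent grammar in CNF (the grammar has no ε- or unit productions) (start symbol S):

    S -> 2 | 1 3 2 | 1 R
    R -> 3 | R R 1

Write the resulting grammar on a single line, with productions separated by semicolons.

S -> 2 | X1 Y1 | X1 R; R -> 3 | R Y2; X1 -> 1; X2 -> 3; X3 -> 2; Y1 -> X2 X3; Y2 -> R X1

Introduce a nonterminal for each terminal appearing in a rule of length ≥ 2: X1 → 1, X2 → 3, X3 → 2.
Binarize each right-hand side of length ≥ 3 by chaining fresh nonterminals (Y1, Y2, …): affected rules were S → X1 X2 X3; R → R R X1.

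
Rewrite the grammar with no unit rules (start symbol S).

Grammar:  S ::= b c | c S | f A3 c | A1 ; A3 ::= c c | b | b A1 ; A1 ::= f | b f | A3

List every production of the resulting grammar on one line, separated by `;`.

S ::= f | b f | b c | c S | f A3 c | c c | b | b A1; A3 ::= c c | b | b A1; A1 ::= f | b f | c c | b | b A1

Unit pairs: A1 ⇒* {A3}; S ⇒* {A1, A3}.
For every A with A ⇒* B via unit rules, add B's non-unit alternatives to A; then delete every rule of the form X → Y.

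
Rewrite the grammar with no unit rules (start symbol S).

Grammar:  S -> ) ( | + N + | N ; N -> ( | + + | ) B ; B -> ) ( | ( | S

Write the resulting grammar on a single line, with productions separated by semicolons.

S -> ) ( | + N + | ( | + + | ) B; N -> ( | + + | ) B; B -> ) ( | ( | + N + | + + | ) B

Unit pairs: B ⇒* {N, S}; S ⇒* {N}.
For each unit pair (A, B), copy every non-unit production of B to A, then drop all unit productions.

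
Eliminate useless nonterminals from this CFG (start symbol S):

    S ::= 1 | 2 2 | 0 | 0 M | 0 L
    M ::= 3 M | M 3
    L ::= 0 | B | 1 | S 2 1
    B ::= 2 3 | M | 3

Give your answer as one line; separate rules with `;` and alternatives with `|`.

Generating nonterminals: {B, L, S}.
Reachable from S after that: {B, L, S}.
Removed useless symbols: {M} and every production mentioning them.

S ::= 1 | 2 2 | 0 | 0 L; L ::= 0 | B | 1 | S 2 1; B ::= 2 3 | 3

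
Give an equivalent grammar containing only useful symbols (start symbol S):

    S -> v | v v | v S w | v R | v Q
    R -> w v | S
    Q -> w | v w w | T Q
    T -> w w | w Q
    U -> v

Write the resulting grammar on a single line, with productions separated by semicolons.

Generating nonterminals: {Q, R, S, T, U}.
Reachable from S after that: {Q, R, S, T}.
Removed useless symbols: {U} and every production mentioning them.

S -> v | v v | v S w | v R | v Q; R -> w v | S; Q -> w | v w w | T Q; T -> w w | w Q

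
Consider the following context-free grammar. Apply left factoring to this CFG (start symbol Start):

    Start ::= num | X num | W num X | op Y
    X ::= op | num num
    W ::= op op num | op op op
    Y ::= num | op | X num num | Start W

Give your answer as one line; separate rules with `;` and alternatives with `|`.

W has alternatives sharing prefix 'op op': factor to W → op op W1 with W1 → num | op.

Start ::= num | X num | W num X | op Y; X ::= op | num num; W ::= op op W1; Y ::= num | op | X num num | Start W; W1 ::= num | op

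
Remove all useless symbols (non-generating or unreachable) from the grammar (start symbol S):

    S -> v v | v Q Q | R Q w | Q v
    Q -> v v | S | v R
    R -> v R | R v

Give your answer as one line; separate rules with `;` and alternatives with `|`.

S -> v v | v Q Q | Q v; Q -> v v | S

Generating nonterminals: {Q, S}.
Reachable from S after that: {Q, S}.
Removed useless symbols: {R} and every production mentioning them.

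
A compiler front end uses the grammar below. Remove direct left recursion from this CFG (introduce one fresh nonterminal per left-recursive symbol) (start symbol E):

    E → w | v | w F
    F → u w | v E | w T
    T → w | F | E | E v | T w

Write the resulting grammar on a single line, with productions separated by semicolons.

E → w | v | w F; F → u w | v E | w T; T → w T' | F T' | E T' | E v T'; T' → w T' | epsilon

Left recursion appears on T.
For T: α = {w}, β = {w, F, E, E v}. Rewrite as T → β T' and T' → α T' | ε.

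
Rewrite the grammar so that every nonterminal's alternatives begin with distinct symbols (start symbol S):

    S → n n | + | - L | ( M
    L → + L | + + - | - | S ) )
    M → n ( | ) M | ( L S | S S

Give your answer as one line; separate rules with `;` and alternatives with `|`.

S → n n | + | - L | ( M; L → - | S ) ) | + L'; M → n ( | ) M | ( L S | S S; L' → L | + -

L has alternatives sharing prefix '+': factor to L → + L' with L' → L | + -.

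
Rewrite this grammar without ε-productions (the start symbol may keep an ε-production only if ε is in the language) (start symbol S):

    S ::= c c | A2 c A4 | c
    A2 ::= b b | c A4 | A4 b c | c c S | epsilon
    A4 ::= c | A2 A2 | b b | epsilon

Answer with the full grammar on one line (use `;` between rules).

S ::= c c | A2 c A4 | A2 c | c A4 | c; A2 ::= b b | c A4 | c | A4 b c | b c | c c S; A4 ::= c | A2 A2 | A2 | b b

The nullable symbols are {A2, A4}.
ε ∉ L(G), so no ε-production is kept.
Expand every rule over subsets of its nullable positions: S → A2 c A4 gives A2 c A4 | A2 c | c A4 | c. A2 → c A4 gives c A4 | c. A2 → A4 b c gives A4 b c | b c. A4 → A2 A2 gives A2 A2 | A2.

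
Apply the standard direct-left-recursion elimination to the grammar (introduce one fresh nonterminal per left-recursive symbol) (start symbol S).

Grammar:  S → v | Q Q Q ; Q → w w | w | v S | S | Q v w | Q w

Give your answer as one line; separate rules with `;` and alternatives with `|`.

S → v | Q Q Q; Q → w w Q' | w Q' | v S Q' | S Q'; Q' → v w Q' | w Q' | ε

Directly left-recursive nonterminal: Q.
For Q: α = {v w, w}, β = {w w, w, v S, S}. Rewrite as Q → β Q' and Q' → α Q' | ε.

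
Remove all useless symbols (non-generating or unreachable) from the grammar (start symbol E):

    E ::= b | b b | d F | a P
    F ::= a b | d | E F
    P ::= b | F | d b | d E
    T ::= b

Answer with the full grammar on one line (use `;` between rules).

Generating nonterminals: {E, F, P, T}.
Reachable from E after that: {E, F, P}.
Removed useless symbols: {T} and every production mentioning them.

E ::= b | b b | d F | a P; F ::= a b | d | E F; P ::= b | F | d b | d E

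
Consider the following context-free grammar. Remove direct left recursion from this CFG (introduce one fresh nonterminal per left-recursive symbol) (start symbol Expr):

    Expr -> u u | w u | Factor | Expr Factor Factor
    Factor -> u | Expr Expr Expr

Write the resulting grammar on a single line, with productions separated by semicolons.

Expr -> u u Expr1 | w u Expr1 | Factor Expr1; Factor -> u | Expr Expr Expr; Expr1 -> Factor Factor Expr1 | ε

Expr is directly left-recursive.
For Expr: α = {Factor Factor}, β = {u u, w u, Factor}. Rewrite as Expr → β Expr1 and Expr1 → α Expr1 | ε.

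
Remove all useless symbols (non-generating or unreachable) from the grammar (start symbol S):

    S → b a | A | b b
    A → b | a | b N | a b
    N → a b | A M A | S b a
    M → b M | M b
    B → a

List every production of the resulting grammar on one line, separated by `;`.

S → b a | A | b b; A → b | a | b N | a b; N → a b | S b a

Generating nonterminals: {A, B, N, S}.
Reachable from S after that: {A, N, S}.
Removed useless symbols: {B, M} and every production mentioning them.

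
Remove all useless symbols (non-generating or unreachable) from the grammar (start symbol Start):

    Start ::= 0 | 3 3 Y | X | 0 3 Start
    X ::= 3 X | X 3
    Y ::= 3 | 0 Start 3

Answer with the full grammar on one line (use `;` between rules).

Start ::= 0 | 3 3 Y | 0 3 Start; Y ::= 3 | 0 Start 3

Generating nonterminals: {Start, Y}.
Reachable from Start after that: {Start, Y}.
Removed useless symbols: {X} and every production mentioning them.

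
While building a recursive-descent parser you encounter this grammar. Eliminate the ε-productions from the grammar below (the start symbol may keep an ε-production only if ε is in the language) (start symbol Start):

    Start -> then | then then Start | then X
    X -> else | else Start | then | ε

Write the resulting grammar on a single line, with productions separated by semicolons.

Nullable nonterminals: {X}.
ε ∉ L(G), so no ε-production is kept.

Start -> then | then then Start | then X; X -> else | else Start | then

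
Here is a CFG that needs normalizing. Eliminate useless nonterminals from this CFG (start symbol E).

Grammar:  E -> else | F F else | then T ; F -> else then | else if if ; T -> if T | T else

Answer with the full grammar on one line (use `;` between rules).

E -> else | F F else; F -> else then | else if if

Generating nonterminals: {E, F}.
Reachable from E after that: {E, F}.
Removed useless symbols: {T} and every production mentioning them.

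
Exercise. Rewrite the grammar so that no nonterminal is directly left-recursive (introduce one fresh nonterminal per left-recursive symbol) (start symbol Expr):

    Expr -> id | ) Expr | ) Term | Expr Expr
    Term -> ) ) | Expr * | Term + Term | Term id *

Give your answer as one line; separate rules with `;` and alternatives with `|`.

Directly left-recursive nonterminals: Expr, Term.
For Expr: α = {Expr}, β = {id, ) Expr, ) Term}. Rewrite as Expr → β Expr1 and Expr1 → α Expr1 | ε.
For Term: α = {+ Term, id *}, β = {) ), Expr *}. Rewrite as Term → β Term1 and Term1 → α Term1 | ε.

Expr -> id Expr1 | ) Expr Expr1 | ) Term Expr1; Term -> ) ) Term1 | Expr * Term1; Expr1 -> Expr Expr1 | eps; Term1 -> + Term Term1 | id * Term1 | eps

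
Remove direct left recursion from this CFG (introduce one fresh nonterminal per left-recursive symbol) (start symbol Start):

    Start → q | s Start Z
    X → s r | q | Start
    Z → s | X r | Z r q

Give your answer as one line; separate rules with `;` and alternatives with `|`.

Directly left-recursive nonterminal: Z.
For Z: α = {r q}, β = {s, X r}. Rewrite as Z → β Z1 and Z1 → α Z1 | ε.

Start → q | s Start Z; X → s r | q | Start; Z → s Z1 | X r Z1; Z1 → r q Z1 | ε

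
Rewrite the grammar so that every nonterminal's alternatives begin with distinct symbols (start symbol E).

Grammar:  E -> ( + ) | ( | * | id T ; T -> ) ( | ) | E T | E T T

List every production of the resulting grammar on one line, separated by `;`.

E -> * | id T | ( E'; T -> E T T' | ) T''; E' -> + ) | epsilon; T' -> epsilon | T; T'' -> ( | epsilon

E has alternatives sharing prefix '(': factor to E → ( E' with E' → + ) | ε.
T has alternatives sharing prefix 'E T': factor to T → E T T' with T' → ε | T.
T has alternatives sharing prefix ')': factor to T → ) T'' with T'' → ( | ε.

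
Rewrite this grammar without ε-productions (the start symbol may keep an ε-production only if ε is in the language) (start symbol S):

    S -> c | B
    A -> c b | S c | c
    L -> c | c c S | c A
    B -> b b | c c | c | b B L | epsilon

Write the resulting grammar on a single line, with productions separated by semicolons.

The nullable symbols are {B, S}.
ε ∈ L(G) since S is nullable, so keep S → ε.
Expand every rule over subsets of its nullable positions: A → S c gives S c | c. L → c c S gives c c S | c c. B → b B L gives b B L | b L.

S -> c | B | ε; A -> c b | S c | c; L -> c | c c S | c c | c A; B -> b b | c c | c | b B L | b L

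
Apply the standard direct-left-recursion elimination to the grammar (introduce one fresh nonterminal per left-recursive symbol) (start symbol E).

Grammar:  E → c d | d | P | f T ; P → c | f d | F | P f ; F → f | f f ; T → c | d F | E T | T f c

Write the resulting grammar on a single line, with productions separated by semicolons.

Left recursion appears on P, T.
For P: α = {f}, β = {c, f d, F}. Rewrite as P → β P' and P' → α P' | ε.
For T: α = {f c}, β = {c, d F, E T}. Rewrite as T → β T' and T' → α T' | ε.

E → c d | d | P | f T; P → c P' | f d P' | F P'; F → f | f f; T → c T' | d F T' | E T T'; P' → f P' | ε; T' → f c T' | ε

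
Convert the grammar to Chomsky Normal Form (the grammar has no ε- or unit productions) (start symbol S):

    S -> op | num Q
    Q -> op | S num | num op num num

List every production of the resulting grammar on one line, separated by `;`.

Introduce a nonterminal for each terminal appearing in a rule of length ≥ 2: X1 → num, X2 → op.
Binarize each right-hand side of length ≥ 3 by chaining fresh nonterminals (Y1, Y2, …): affected rules were Q → X1 X2 X1 X1.

S -> op | X1 Q; Q -> op | S X1 | X1 Y1; X1 -> num; X2 -> op; Y1 -> X2 Y2; Y2 -> X1 X1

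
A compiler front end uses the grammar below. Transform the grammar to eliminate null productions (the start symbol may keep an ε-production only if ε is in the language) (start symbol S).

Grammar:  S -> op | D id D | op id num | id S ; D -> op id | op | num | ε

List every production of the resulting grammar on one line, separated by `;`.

Nullable set = {D}.
ε ∉ L(G), so no ε-production is kept.
Add the nullable-subset variants: S → D id D gives D id D | D id | id D | id.

S -> op | D id D | D id | id D | id | op id num | id S; D -> op id | op | num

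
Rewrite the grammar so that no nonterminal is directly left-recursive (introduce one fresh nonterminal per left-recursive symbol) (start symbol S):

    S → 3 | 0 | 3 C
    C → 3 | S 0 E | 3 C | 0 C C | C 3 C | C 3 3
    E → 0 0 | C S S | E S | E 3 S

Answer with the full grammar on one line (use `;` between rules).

Left recursion appears on C, E.
For C: α = {3 C, 3 3}, β = {3, S 0 E, 3 C, 0 C C}. Rewrite as C → β C' and C' → α C' | ε.
For E: α = {S, 3 S}, β = {0 0, C S S}. Rewrite as E → β E' and E' → α E' | ε.

S → 3 | 0 | 3 C; C → 3 C' | S 0 E C' | 3 C C' | 0 C C C'; E → 0 0 E' | C S S E'; C' → 3 C C' | 3 3 C' | eps; E' → S E' | 3 S E' | eps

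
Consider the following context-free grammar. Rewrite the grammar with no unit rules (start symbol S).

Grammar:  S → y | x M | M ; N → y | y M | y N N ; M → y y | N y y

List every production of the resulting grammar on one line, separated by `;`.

Unit pairs: S ⇒* {M}.
Replace each nonterminal's rules with the union of the non-unit rules of every nonterminal it unit-derives.

S → y | x M | y y | N y y; N → y | y M | y N N; M → y y | N y y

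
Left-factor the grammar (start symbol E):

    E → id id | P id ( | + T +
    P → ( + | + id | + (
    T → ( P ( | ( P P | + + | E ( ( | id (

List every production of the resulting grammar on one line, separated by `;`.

P has alternatives sharing prefix '+': factor to P → + P' with P' → id | (.
T has alternatives sharing prefix '( P': factor to T → ( P T' with T' → ( | P.

E → id id | P id ( | + T +; P → ( + | + P'; T → + + | E ( ( | id ( | ( P T'; P' → id | (; T' → ( | P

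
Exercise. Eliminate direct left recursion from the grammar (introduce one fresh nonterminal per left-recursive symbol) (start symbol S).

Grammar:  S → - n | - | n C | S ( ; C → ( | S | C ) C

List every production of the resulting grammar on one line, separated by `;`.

S → - n S' | - S' | n C S'; C → ( C' | S C'; S' → ( S' | ε; C' → ) C C' | ε

S, C are directly left-recursive.
For S: α = {(}, β = {- n, -, n C}. Rewrite as S → β S' and S' → α S' | ε.
For C: α = {) C}, β = {(, S}. Rewrite as C → β C' and C' → α C' | ε.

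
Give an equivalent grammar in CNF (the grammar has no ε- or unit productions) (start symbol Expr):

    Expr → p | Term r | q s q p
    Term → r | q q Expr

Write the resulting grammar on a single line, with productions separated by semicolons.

Introduce a nonterminal for each terminal appearing in a rule of length ≥ 2: X1 → r, X2 → q, X3 → s, X4 → p.
Binarize each right-hand side of length ≥ 3 by chaining fresh nonterminals (Y1, Y2, …): affected rules were Expr → X2 X3 X2 X4; Term → X2 X2 Expr.

Expr → p | Term X1 | X2 Y1; Term → r | X2 Y3; X1 → r; X2 → q; X3 → s; X4 → p; Y1 → X3 Y2; Y2 → X2 X4; Y3 → X2 Expr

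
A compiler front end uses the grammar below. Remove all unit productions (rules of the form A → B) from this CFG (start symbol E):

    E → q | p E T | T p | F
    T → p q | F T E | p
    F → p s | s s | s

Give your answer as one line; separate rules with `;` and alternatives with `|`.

E → q | p E T | T p | p s | s s | s; T → p q | F T E | p; F → p s | s s | s

Unit pairs: E ⇒* {F}.
For each unit pair (A, B), copy every non-unit production of B to A, then drop all unit productions.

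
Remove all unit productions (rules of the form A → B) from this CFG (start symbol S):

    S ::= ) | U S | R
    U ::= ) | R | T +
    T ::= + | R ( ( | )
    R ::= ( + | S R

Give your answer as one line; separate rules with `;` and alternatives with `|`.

S ::= ) | U S | ( + | S R; U ::= ) | T + | ( + | S R; T ::= + | R ( ( | ); R ::= ( + | S R

Unit pairs: S ⇒* {R}; U ⇒* {R}.
For every A with A ⇒* B via unit rules, add B's non-unit alternatives to A; then delete every rule of the form X → Y.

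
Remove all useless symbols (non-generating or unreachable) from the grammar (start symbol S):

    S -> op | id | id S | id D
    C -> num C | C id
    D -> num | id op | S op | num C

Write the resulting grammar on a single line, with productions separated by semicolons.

Generating nonterminals: {D, S}.
Reachable from S after that: {D, S}.
Removed useless symbols: {C} and every production mentioning them.

S -> op | id | id S | id D; D -> num | id op | S op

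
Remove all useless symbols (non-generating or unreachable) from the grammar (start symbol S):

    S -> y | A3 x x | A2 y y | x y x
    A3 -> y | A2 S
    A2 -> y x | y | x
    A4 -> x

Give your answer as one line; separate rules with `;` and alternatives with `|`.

Generating nonterminals: {A2, A3, A4, S}.
Reachable from S after that: {A2, A3, S}.
Removed useless symbols: {A4} and every production mentioning them.

S -> y | A3 x x | A2 y y | x y x; A3 -> y | A2 S; A2 -> y x | y | x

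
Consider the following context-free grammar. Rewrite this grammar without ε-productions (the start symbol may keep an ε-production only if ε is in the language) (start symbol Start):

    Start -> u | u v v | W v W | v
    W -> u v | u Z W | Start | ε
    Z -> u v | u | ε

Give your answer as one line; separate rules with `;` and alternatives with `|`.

Nullable set = {W, Z}.
ε ∉ L(G), so no ε-production is kept.
Add the nullable-subset variants: Start → W v W gives W v W | W v | v W | v. W → u Z W gives u Z W | u Z | u W | u.

Start -> u | u v v | W v W | W v | v W | v; W -> u v | u Z W | u Z | u W | u | Start; Z -> u v | u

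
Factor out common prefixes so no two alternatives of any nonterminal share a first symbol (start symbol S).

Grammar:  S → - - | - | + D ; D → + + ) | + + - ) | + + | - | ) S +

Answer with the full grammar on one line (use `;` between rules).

S → + D | - S'; D → - | ) S + | + + D'; S' → - | ε; D' → ) | - ) | ε

S has alternatives sharing prefix '-': factor to S → - S' with S' → - | ε.
D has alternatives sharing prefix '+ +': factor to D → + + D' with D' → ) | - ) | ε.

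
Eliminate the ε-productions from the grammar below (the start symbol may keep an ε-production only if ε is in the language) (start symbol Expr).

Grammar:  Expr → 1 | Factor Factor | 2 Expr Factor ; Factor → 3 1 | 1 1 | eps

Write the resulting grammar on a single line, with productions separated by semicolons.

Expr → 1 | Factor Factor | Factor | 2 Expr Factor | 2 Expr | 2 Factor | 2 | eps; Factor → 3 1 | 1 1

Nullable set = {Expr, Factor}.
ε ∈ L(G) since Expr is nullable, so keep Expr → ε.
Expand every rule over subsets of its nullable positions: Expr → Factor Factor gives Factor Factor | Factor. Expr → 2 Expr Factor gives 2 Expr Factor | 2 Expr | 2 Factor | 2.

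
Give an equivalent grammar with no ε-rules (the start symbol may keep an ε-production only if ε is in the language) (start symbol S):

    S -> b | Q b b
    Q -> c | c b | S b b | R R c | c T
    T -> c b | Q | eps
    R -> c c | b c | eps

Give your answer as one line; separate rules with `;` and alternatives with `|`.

The nullable symbols are {R, T}.
ε ∉ L(G), so no ε-production is kept.
Expand every rule over subsets of its nullable positions: Q → R R c gives R R c | R c.

S -> b | Q b b; Q -> c | c b | S b b | R R c | R c | c T; T -> c b | Q; R -> c c | b c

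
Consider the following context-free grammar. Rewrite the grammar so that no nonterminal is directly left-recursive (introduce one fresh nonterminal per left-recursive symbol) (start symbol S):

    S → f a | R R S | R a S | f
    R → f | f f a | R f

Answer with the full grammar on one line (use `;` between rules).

S → f a | R R S | R a S | f; R → f R' | f f a R'; R' → f R' | eps

R is directly left-recursive.
For R: α = {f}, β = {f, f f a}. Rewrite as R → β R' and R' → α R' | ε.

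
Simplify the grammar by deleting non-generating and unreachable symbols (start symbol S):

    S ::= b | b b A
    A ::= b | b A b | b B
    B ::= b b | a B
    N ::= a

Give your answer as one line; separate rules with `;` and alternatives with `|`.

Generating nonterminals: {A, B, N, S}.
Reachable from S after that: {A, B, S}.
Removed useless symbols: {N} and every production mentioning them.

S ::= b | b b A; A ::= b | b A b | b B; B ::= b b | a B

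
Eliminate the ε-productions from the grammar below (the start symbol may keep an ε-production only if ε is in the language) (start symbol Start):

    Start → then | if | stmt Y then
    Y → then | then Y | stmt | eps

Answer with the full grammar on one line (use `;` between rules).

Nullable nonterminals: {Y}.
ε ∉ L(G), so no ε-production is kept.
Expand every rule over subsets of its nullable positions: Start → stmt Y then gives stmt Y then | stmt then.

Start → then | if | stmt Y then | stmt then; Y → then | then Y | stmt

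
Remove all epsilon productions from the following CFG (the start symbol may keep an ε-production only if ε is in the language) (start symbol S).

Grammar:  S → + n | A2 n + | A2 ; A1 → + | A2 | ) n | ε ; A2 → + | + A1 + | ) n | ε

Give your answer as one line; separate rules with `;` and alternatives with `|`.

The nullable symbols are {A1, A2, S}.
ε ∈ L(G) since S is nullable, so keep S → ε.
Add the nullable-subset variants: S → A2 n + gives A2 n + | n +. A2 → + A1 + gives + A1 + | + +.

S → + n | A2 n + | n + | A2 | ε; A1 → + | A2 | ) n; A2 → + | + A1 + | + + | ) n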